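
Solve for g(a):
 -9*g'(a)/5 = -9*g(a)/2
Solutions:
 g(a) = C1*exp(5*a/2)


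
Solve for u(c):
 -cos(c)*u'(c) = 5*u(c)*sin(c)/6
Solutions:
 u(c) = C1*cos(c)^(5/6)


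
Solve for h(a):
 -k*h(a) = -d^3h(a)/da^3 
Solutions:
 h(a) = C1*exp(a*k^(1/3)) + C2*exp(a*k^(1/3)*(-1 + sqrt(3)*I)/2) + C3*exp(-a*k^(1/3)*(1 + sqrt(3)*I)/2)


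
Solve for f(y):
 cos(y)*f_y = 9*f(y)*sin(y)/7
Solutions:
 f(y) = C1/cos(y)^(9/7)


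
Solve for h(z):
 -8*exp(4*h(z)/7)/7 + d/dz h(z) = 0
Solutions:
 h(z) = 7*log(-(-1/(C1 + 32*z))^(1/4)) + 7*log(7)/2
 h(z) = 7*log(-1/(C1 + 32*z))/4 + 7*log(7)/2
 h(z) = 7*log(-I*(-1/(C1 + 32*z))^(1/4)) + 7*log(7)/2
 h(z) = 7*log(I*(-1/(C1 + 32*z))^(1/4)) + 7*log(7)/2


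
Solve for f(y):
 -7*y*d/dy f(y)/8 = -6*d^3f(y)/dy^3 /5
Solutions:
 f(y) = C1 + Integral(C2*airyai(35^(1/3)*6^(2/3)*y/12) + C3*airybi(35^(1/3)*6^(2/3)*y/12), y)


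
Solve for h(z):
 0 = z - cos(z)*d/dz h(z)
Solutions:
 h(z) = C1 + Integral(z/cos(z), z)


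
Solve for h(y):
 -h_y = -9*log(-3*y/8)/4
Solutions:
 h(y) = C1 + 9*y*log(-y)/4 + 9*y*(-3*log(2) - 1 + log(3))/4


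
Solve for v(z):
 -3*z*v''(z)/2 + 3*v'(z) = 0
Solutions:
 v(z) = C1 + C2*z^3


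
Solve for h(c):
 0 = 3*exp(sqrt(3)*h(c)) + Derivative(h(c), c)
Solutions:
 h(c) = sqrt(3)*(2*log(1/(C1 + 3*c)) - log(3))/6


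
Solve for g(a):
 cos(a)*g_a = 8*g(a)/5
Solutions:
 g(a) = C1*(sin(a) + 1)^(4/5)/(sin(a) - 1)^(4/5)


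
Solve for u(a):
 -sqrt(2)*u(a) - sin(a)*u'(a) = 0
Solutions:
 u(a) = C1*(cos(a) + 1)^(sqrt(2)/2)/(cos(a) - 1)^(sqrt(2)/2)


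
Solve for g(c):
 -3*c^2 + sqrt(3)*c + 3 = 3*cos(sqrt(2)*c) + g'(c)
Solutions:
 g(c) = C1 - c^3 + sqrt(3)*c^2/2 + 3*c - 3*sqrt(2)*sin(sqrt(2)*c)/2


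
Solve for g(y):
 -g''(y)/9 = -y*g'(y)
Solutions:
 g(y) = C1 + C2*erfi(3*sqrt(2)*y/2)


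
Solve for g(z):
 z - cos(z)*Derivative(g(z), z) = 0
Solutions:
 g(z) = C1 + Integral(z/cos(z), z)


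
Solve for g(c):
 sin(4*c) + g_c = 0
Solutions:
 g(c) = C1 + cos(4*c)/4


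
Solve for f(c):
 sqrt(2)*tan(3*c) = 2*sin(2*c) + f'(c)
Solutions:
 f(c) = C1 - sqrt(2)*log(cos(3*c))/3 + cos(2*c)


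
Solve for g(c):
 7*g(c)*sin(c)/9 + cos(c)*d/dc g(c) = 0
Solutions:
 g(c) = C1*cos(c)^(7/9)


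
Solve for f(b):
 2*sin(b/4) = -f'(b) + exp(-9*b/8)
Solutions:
 f(b) = C1 + 8*cos(b/4) - 8*exp(-9*b/8)/9


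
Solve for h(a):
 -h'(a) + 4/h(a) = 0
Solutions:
 h(a) = -sqrt(C1 + 8*a)
 h(a) = sqrt(C1 + 8*a)


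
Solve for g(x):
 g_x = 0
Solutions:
 g(x) = C1


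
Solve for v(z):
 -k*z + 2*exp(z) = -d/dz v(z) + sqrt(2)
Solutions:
 v(z) = C1 + k*z^2/2 + sqrt(2)*z - 2*exp(z)


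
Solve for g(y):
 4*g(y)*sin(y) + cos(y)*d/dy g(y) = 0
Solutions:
 g(y) = C1*cos(y)^4


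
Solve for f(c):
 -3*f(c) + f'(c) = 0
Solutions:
 f(c) = C1*exp(3*c)


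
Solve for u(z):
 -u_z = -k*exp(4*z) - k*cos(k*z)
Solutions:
 u(z) = C1 + k*exp(4*z)/4 + sin(k*z)


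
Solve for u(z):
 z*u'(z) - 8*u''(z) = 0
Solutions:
 u(z) = C1 + C2*erfi(z/4)


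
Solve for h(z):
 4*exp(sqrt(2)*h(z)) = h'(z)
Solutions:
 h(z) = sqrt(2)*(2*log(-1/(C1 + 4*z)) - log(2))/4


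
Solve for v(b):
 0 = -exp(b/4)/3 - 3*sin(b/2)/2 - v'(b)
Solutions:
 v(b) = C1 - 4*exp(b/4)/3 + 3*cos(b/2)


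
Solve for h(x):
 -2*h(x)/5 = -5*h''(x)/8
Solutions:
 h(x) = C1*exp(-4*x/5) + C2*exp(4*x/5)


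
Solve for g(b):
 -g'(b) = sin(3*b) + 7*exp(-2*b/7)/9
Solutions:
 g(b) = C1 + cos(3*b)/3 + 49*exp(-2*b/7)/18


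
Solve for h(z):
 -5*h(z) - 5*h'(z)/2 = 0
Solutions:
 h(z) = C1*exp(-2*z)


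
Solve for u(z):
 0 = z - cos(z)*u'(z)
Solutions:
 u(z) = C1 + Integral(z/cos(z), z)


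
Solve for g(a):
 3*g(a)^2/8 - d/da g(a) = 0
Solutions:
 g(a) = -8/(C1 + 3*a)


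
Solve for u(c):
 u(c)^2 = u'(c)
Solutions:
 u(c) = -1/(C1 + c)


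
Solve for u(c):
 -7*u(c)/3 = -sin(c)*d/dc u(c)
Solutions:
 u(c) = C1*(cos(c) - 1)^(7/6)/(cos(c) + 1)^(7/6)


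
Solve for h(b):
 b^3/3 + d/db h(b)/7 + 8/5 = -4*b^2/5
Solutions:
 h(b) = C1 - 7*b^4/12 - 28*b^3/15 - 56*b/5


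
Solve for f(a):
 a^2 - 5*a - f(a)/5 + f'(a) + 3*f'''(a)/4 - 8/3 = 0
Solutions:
 f(a) = C1*exp(10^(1/3)*a*(-5^(1/3)*(9 + sqrt(481))^(1/3) + 10*2^(1/3)/(9 + sqrt(481))^(1/3))/30)*sin(10^(1/3)*sqrt(3)*a*(10*2^(1/3)/(9 + sqrt(481))^(1/3) + 5^(1/3)*(9 + sqrt(481))^(1/3))/30) + C2*exp(10^(1/3)*a*(-5^(1/3)*(9 + sqrt(481))^(1/3) + 10*2^(1/3)/(9 + sqrt(481))^(1/3))/30)*cos(10^(1/3)*sqrt(3)*a*(10*2^(1/3)/(9 + sqrt(481))^(1/3) + 5^(1/3)*(9 + sqrt(481))^(1/3))/30) + C3*exp(-10^(1/3)*a*(-5^(1/3)*(9 + sqrt(481))^(1/3) + 10*2^(1/3)/(9 + sqrt(481))^(1/3))/15) + 5*a^2 + 25*a + 335/3


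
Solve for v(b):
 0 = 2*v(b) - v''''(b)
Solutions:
 v(b) = C1*exp(-2^(1/4)*b) + C2*exp(2^(1/4)*b) + C3*sin(2^(1/4)*b) + C4*cos(2^(1/4)*b)


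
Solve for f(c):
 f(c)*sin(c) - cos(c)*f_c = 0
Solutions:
 f(c) = C1/cos(c)


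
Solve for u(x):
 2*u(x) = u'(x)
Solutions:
 u(x) = C1*exp(2*x)


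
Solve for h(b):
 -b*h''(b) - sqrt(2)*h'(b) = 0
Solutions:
 h(b) = C1 + C2*b^(1 - sqrt(2))


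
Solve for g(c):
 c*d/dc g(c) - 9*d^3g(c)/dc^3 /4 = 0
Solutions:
 g(c) = C1 + Integral(C2*airyai(2^(2/3)*3^(1/3)*c/3) + C3*airybi(2^(2/3)*3^(1/3)*c/3), c)


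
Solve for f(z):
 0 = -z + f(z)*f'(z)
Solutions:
 f(z) = -sqrt(C1 + z^2)
 f(z) = sqrt(C1 + z^2)


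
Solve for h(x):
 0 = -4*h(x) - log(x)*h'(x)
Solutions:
 h(x) = C1*exp(-4*li(x))


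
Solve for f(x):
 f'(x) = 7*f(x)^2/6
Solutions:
 f(x) = -6/(C1 + 7*x)


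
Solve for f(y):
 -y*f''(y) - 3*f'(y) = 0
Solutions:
 f(y) = C1 + C2/y^2


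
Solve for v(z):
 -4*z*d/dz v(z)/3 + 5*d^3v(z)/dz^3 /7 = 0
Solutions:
 v(z) = C1 + Integral(C2*airyai(15^(2/3)*28^(1/3)*z/15) + C3*airybi(15^(2/3)*28^(1/3)*z/15), z)


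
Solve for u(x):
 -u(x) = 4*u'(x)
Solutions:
 u(x) = C1*exp(-x/4)


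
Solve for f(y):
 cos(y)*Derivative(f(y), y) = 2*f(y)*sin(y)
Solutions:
 f(y) = C1/cos(y)^2


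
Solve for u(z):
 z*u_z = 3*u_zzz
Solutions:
 u(z) = C1 + Integral(C2*airyai(3^(2/3)*z/3) + C3*airybi(3^(2/3)*z/3), z)


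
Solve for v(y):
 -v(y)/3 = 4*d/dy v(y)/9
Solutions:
 v(y) = C1*exp(-3*y/4)


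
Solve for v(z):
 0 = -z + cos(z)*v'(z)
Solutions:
 v(z) = C1 + Integral(z/cos(z), z)


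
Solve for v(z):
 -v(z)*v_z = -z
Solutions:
 v(z) = -sqrt(C1 + z^2)
 v(z) = sqrt(C1 + z^2)


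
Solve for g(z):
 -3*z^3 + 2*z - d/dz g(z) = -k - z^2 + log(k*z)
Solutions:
 g(z) = C1 - 3*z^4/4 + z^3/3 + z^2 + z*(k + 1) - z*log(k*z)


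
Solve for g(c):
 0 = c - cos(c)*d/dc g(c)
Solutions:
 g(c) = C1 + Integral(c/cos(c), c)


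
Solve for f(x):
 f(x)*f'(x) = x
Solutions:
 f(x) = -sqrt(C1 + x^2)
 f(x) = sqrt(C1 + x^2)


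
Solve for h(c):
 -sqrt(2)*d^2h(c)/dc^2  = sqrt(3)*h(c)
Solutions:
 h(c) = C1*sin(2^(3/4)*3^(1/4)*c/2) + C2*cos(2^(3/4)*3^(1/4)*c/2)


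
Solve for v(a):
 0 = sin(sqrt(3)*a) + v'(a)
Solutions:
 v(a) = C1 + sqrt(3)*cos(sqrt(3)*a)/3


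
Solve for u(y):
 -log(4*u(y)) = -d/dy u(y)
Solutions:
 -Integral(1/(log(_y) + 2*log(2)), (_y, u(y))) = C1 - y


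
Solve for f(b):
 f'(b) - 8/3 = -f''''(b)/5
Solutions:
 f(b) = C1 + C4*exp(-5^(1/3)*b) + 8*b/3 + (C2*sin(sqrt(3)*5^(1/3)*b/2) + C3*cos(sqrt(3)*5^(1/3)*b/2))*exp(5^(1/3)*b/2)


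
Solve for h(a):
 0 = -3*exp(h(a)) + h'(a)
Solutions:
 h(a) = log(-1/(C1 + 3*a))


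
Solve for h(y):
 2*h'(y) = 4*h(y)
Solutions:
 h(y) = C1*exp(2*y)


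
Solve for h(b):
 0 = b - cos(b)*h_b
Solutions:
 h(b) = C1 + Integral(b/cos(b), b)


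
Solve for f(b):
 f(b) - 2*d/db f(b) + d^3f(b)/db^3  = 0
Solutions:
 f(b) = C1*exp(b) + C2*exp(b*(-1 + sqrt(5))/2) + C3*exp(-b*(1 + sqrt(5))/2)


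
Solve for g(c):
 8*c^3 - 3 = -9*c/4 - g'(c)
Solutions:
 g(c) = C1 - 2*c^4 - 9*c^2/8 + 3*c


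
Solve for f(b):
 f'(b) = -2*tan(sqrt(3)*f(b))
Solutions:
 f(b) = sqrt(3)*(pi - asin(C1*exp(-2*sqrt(3)*b)))/3
 f(b) = sqrt(3)*asin(C1*exp(-2*sqrt(3)*b))/3


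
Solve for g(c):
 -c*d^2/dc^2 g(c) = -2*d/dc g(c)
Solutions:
 g(c) = C1 + C2*c^3


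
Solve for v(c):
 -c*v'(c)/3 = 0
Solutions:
 v(c) = C1


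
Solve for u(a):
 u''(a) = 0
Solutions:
 u(a) = C1 + C2*a


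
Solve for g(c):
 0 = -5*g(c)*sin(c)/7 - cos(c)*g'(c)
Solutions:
 g(c) = C1*cos(c)^(5/7)


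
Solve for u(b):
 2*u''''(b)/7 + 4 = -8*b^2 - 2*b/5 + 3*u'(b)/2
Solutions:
 u(b) = C1 + C4*exp(42^(1/3)*b/2) + 16*b^3/9 + 2*b^2/15 + 8*b/3 + (C2*sin(14^(1/3)*3^(5/6)*b/4) + C3*cos(14^(1/3)*3^(5/6)*b/4))*exp(-42^(1/3)*b/4)


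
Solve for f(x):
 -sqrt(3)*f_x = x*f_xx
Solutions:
 f(x) = C1 + C2*x^(1 - sqrt(3))


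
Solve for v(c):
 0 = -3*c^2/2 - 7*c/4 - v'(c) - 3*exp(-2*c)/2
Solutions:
 v(c) = C1 - c^3/2 - 7*c^2/8 + 3*exp(-2*c)/4


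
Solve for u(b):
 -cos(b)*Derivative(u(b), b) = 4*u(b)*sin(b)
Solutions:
 u(b) = C1*cos(b)^4


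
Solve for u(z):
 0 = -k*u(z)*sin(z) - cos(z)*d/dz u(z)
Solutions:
 u(z) = C1*exp(k*log(cos(z)))


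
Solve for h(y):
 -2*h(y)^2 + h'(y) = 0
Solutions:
 h(y) = -1/(C1 + 2*y)


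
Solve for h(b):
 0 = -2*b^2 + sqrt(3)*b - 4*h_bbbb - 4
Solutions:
 h(b) = C1 + C2*b + C3*b^2 + C4*b^3 - b^6/720 + sqrt(3)*b^5/480 - b^4/24


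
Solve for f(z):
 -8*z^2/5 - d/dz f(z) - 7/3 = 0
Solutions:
 f(z) = C1 - 8*z^3/15 - 7*z/3


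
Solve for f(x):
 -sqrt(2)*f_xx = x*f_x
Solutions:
 f(x) = C1 + C2*erf(2^(1/4)*x/2)


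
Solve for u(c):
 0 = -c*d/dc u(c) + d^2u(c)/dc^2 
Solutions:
 u(c) = C1 + C2*erfi(sqrt(2)*c/2)


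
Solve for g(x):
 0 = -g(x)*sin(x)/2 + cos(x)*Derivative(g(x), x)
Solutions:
 g(x) = C1/sqrt(cos(x))


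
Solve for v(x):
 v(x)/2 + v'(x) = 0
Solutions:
 v(x) = C1*exp(-x/2)


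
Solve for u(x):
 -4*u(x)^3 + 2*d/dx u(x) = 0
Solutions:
 u(x) = -sqrt(2)*sqrt(-1/(C1 + 2*x))/2
 u(x) = sqrt(2)*sqrt(-1/(C1 + 2*x))/2


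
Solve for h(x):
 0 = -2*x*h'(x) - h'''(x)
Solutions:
 h(x) = C1 + Integral(C2*airyai(-2^(1/3)*x) + C3*airybi(-2^(1/3)*x), x)


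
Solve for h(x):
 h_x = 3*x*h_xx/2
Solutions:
 h(x) = C1 + C2*x^(5/3)


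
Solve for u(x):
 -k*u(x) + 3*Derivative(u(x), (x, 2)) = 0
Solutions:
 u(x) = C1*exp(-sqrt(3)*sqrt(k)*x/3) + C2*exp(sqrt(3)*sqrt(k)*x/3)


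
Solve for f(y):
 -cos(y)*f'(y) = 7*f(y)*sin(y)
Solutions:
 f(y) = C1*cos(y)^7


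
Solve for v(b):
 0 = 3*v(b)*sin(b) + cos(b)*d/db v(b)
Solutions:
 v(b) = C1*cos(b)^3


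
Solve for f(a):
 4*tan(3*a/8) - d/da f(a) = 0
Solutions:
 f(a) = C1 - 32*log(cos(3*a/8))/3


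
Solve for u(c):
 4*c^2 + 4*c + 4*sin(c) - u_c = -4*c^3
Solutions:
 u(c) = C1 + c^4 + 4*c^3/3 + 2*c^2 - 4*cos(c)


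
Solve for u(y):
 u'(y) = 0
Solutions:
 u(y) = C1


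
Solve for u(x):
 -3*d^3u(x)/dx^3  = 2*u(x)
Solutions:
 u(x) = C3*exp(-2^(1/3)*3^(2/3)*x/3) + (C1*sin(2^(1/3)*3^(1/6)*x/2) + C2*cos(2^(1/3)*3^(1/6)*x/2))*exp(2^(1/3)*3^(2/3)*x/6)


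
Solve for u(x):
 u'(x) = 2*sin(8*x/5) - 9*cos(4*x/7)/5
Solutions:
 u(x) = C1 - 63*sin(4*x/7)/20 - 5*cos(8*x/5)/4


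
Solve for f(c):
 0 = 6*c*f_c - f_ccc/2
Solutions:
 f(c) = C1 + Integral(C2*airyai(12^(1/3)*c) + C3*airybi(12^(1/3)*c), c)


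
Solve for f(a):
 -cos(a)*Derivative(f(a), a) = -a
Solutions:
 f(a) = C1 + Integral(a/cos(a), a)


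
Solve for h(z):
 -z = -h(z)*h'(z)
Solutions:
 h(z) = -sqrt(C1 + z^2)
 h(z) = sqrt(C1 + z^2)


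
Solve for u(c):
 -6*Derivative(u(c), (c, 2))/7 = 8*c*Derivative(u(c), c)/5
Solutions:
 u(c) = C1 + C2*erf(sqrt(210)*c/15)


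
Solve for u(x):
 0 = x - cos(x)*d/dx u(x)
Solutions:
 u(x) = C1 + Integral(x/cos(x), x)


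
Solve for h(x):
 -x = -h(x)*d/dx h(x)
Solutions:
 h(x) = -sqrt(C1 + x^2)
 h(x) = sqrt(C1 + x^2)


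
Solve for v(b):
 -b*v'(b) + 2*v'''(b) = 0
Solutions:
 v(b) = C1 + Integral(C2*airyai(2^(2/3)*b/2) + C3*airybi(2^(2/3)*b/2), b)


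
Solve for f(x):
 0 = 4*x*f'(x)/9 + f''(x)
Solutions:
 f(x) = C1 + C2*erf(sqrt(2)*x/3)


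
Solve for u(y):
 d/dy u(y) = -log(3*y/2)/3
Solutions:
 u(y) = C1 - y*log(y)/3 - y*log(3)/3 + y*log(2)/3 + y/3


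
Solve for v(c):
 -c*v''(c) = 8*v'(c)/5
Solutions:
 v(c) = C1 + C2/c^(3/5)


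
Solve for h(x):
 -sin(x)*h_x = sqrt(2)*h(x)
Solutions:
 h(x) = C1*(cos(x) + 1)^(sqrt(2)/2)/(cos(x) - 1)^(sqrt(2)/2)


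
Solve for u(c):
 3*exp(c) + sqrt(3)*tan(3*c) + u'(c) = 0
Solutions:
 u(c) = C1 - 3*exp(c) + sqrt(3)*log(cos(3*c))/3


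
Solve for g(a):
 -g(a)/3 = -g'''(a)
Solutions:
 g(a) = C3*exp(3^(2/3)*a/3) + (C1*sin(3^(1/6)*a/2) + C2*cos(3^(1/6)*a/2))*exp(-3^(2/3)*a/6)


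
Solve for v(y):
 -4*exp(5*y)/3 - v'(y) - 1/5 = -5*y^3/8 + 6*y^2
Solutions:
 v(y) = C1 + 5*y^4/32 - 2*y^3 - y/5 - 4*exp(5*y)/15


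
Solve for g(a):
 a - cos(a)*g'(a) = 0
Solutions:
 g(a) = C1 + Integral(a/cos(a), a)


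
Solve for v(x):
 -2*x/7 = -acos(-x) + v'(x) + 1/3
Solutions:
 v(x) = C1 - x^2/7 + x*acos(-x) - x/3 + sqrt(1 - x^2)


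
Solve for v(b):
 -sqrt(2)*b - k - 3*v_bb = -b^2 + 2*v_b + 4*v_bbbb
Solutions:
 v(b) = C1 + C4*exp(-b/2) + b^3/6 - 3*b^2/4 - sqrt(2)*b^2/4 - b*k/2 + 3*sqrt(2)*b/4 + 9*b/4 + (C2*sin(sqrt(15)*b/4) + C3*cos(sqrt(15)*b/4))*exp(b/4)


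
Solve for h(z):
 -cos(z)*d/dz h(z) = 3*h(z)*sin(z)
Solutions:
 h(z) = C1*cos(z)^3


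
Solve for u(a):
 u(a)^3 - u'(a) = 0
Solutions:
 u(a) = -sqrt(2)*sqrt(-1/(C1 + a))/2
 u(a) = sqrt(2)*sqrt(-1/(C1 + a))/2


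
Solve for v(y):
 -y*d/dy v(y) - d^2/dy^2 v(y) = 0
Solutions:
 v(y) = C1 + C2*erf(sqrt(2)*y/2)


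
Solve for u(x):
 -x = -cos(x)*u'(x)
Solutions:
 u(x) = C1 + Integral(x/cos(x), x)


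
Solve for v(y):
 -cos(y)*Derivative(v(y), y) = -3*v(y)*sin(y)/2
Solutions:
 v(y) = C1/cos(y)^(3/2)


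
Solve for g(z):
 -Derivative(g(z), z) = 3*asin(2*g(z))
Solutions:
 Integral(1/asin(2*_y), (_y, g(z))) = C1 - 3*z


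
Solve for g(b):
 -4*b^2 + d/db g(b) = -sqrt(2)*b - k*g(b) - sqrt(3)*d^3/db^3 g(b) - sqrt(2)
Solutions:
 g(b) = C1*exp(b*(-2^(2/3)*3^(1/6)*(9*k + sqrt(81*k^2 + 4*sqrt(3)))^(1/3) + 2*6^(1/3)/(9*k + sqrt(81*k^2 + 4*sqrt(3)))^(1/3))/6) + C2*exp(b*(2^(2/3)*3^(1/6)*(9*k + sqrt(81*k^2 + 4*sqrt(3)))^(1/3) - 6^(2/3)*I*(9*k + sqrt(81*k^2 + 4*sqrt(3)))^(1/3) + 16*sqrt(3)/((9*k + sqrt(81*k^2 + 4*sqrt(3)))^(1/3)*(-2^(2/3)*3^(1/6) + 6^(2/3)*I)))/12) + C3*exp(b*(2^(2/3)*3^(1/6)*(9*k + sqrt(81*k^2 + 4*sqrt(3)))^(1/3) + 6^(2/3)*I*(9*k + sqrt(81*k^2 + 4*sqrt(3)))^(1/3) - 16*sqrt(3)/((9*k + sqrt(81*k^2 + 4*sqrt(3)))^(1/3)*(2^(2/3)*3^(1/6) + 6^(2/3)*I)))/12) + 4*b^2/k - sqrt(2)*b/k - 8*b/k^2 - sqrt(2)/k + sqrt(2)/k^2 + 8/k^3


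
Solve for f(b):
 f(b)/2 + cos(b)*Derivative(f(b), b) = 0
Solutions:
 f(b) = C1*(sin(b) - 1)^(1/4)/(sin(b) + 1)^(1/4)


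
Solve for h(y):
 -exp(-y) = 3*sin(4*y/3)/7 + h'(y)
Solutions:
 h(y) = C1 + 9*cos(4*y/3)/28 + exp(-y)


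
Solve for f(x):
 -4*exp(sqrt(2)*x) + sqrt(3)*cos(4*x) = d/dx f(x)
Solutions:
 f(x) = C1 - 2*sqrt(2)*exp(sqrt(2)*x) + sqrt(3)*sin(4*x)/4


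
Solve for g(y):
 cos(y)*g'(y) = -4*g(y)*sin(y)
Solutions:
 g(y) = C1*cos(y)^4


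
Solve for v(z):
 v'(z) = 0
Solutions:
 v(z) = C1


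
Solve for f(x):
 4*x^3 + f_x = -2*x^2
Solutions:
 f(x) = C1 - x^4 - 2*x^3/3


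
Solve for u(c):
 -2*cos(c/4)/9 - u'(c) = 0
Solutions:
 u(c) = C1 - 8*sin(c/4)/9


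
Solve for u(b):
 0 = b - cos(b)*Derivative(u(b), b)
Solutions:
 u(b) = C1 + Integral(b/cos(b), b)


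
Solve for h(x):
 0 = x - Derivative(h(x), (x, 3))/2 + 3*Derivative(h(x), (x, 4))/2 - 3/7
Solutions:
 h(x) = C1 + C2*x + C3*x^2 + C4*exp(x/3) + x^4/12 + 6*x^3/7


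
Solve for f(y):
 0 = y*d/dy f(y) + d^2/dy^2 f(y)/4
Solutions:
 f(y) = C1 + C2*erf(sqrt(2)*y)


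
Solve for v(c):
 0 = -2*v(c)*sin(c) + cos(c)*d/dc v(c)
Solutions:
 v(c) = C1/cos(c)^2


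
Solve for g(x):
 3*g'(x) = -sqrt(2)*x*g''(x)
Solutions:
 g(x) = C1 + C2*x^(1 - 3*sqrt(2)/2)


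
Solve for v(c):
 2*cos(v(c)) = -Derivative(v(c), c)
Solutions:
 v(c) = pi - asin((C1 + exp(4*c))/(C1 - exp(4*c)))
 v(c) = asin((C1 + exp(4*c))/(C1 - exp(4*c)))


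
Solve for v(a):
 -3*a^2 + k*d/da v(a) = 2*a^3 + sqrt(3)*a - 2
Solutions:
 v(a) = C1 + a^4/(2*k) + a^3/k + sqrt(3)*a^2/(2*k) - 2*a/k


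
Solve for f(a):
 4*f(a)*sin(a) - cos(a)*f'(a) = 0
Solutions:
 f(a) = C1/cos(a)^4


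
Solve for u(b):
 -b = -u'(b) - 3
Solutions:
 u(b) = C1 + b^2/2 - 3*b


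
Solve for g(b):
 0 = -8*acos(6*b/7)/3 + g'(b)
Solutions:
 g(b) = C1 + 8*b*acos(6*b/7)/3 - 4*sqrt(49 - 36*b^2)/9


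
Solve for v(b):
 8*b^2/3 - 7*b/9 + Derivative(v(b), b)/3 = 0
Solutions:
 v(b) = C1 - 8*b^3/3 + 7*b^2/6


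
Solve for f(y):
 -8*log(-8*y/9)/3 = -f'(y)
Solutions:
 f(y) = C1 + 8*y*log(-y)/3 + y*(-16*log(3)/3 - 8/3 + 8*log(2))


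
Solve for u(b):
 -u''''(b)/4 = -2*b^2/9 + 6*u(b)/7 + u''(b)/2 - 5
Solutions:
 u(b) = 7*b^2/27 + (C1*sin(14^(3/4)*3^(1/4)*b*cos(atan(sqrt(119)/7)/2)/7) + C2*cos(14^(3/4)*3^(1/4)*b*cos(atan(sqrt(119)/7)/2)/7))*exp(-14^(3/4)*3^(1/4)*b*sin(atan(sqrt(119)/7)/2)/7) + (C3*sin(14^(3/4)*3^(1/4)*b*cos(atan(sqrt(119)/7)/2)/7) + C4*cos(14^(3/4)*3^(1/4)*b*cos(atan(sqrt(119)/7)/2)/7))*exp(14^(3/4)*3^(1/4)*b*sin(atan(sqrt(119)/7)/2)/7) + 448/81


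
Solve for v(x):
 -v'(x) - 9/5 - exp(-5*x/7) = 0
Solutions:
 v(x) = C1 - 9*x/5 + 7*exp(-5*x/7)/5


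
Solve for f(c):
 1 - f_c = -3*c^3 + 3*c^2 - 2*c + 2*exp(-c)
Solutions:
 f(c) = C1 + 3*c^4/4 - c^3 + c^2 + c + 2*exp(-c)


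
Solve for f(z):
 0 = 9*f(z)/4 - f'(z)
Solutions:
 f(z) = C1*exp(9*z/4)


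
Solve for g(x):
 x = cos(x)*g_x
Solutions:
 g(x) = C1 + Integral(x/cos(x), x)


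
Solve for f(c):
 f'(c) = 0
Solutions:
 f(c) = C1


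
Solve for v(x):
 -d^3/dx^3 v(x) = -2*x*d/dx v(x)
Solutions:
 v(x) = C1 + Integral(C2*airyai(2^(1/3)*x) + C3*airybi(2^(1/3)*x), x)


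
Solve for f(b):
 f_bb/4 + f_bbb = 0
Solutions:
 f(b) = C1 + C2*b + C3*exp(-b/4)


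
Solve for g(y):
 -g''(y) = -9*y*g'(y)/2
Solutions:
 g(y) = C1 + C2*erfi(3*y/2)


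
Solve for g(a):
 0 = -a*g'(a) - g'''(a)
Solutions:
 g(a) = C1 + Integral(C2*airyai(-a) + C3*airybi(-a), a)


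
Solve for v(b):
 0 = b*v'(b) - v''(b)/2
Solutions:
 v(b) = C1 + C2*erfi(b)


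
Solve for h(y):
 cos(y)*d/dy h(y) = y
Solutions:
 h(y) = C1 + Integral(y/cos(y), y)


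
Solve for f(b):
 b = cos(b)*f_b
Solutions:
 f(b) = C1 + Integral(b/cos(b), b)


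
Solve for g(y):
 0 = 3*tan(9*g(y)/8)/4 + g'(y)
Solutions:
 g(y) = -8*asin(C1*exp(-27*y/32))/9 + 8*pi/9
 g(y) = 8*asin(C1*exp(-27*y/32))/9


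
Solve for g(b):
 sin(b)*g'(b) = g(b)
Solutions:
 g(b) = C1*sqrt(cos(b) - 1)/sqrt(cos(b) + 1)


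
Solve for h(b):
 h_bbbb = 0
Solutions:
 h(b) = C1 + C2*b + C3*b^2 + C4*b^3


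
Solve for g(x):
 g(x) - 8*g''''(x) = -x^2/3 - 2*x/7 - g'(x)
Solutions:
 g(x) = C1*exp(x*(-2^(2/3)*(47 + 3*sqrt(249))^(1/3) + 4*2^(1/3)/(47 + 3*sqrt(249))^(1/3) + 4)/24)*sin(2^(1/3)*sqrt(3)*x*(4/(47 + 3*sqrt(249))^(1/3) + 2^(1/3)*(47 + 3*sqrt(249))^(1/3))/24) + C2*exp(x*(-2^(2/3)*(47 + 3*sqrt(249))^(1/3) + 4*2^(1/3)/(47 + 3*sqrt(249))^(1/3) + 4)/24)*cos(2^(1/3)*sqrt(3)*x*(4/(47 + 3*sqrt(249))^(1/3) + 2^(1/3)*(47 + 3*sqrt(249))^(1/3))/24) + C3*exp(-x/2) + C4*exp(x*(-4*2^(1/3)/(47 + 3*sqrt(249))^(1/3) + 2 + 2^(2/3)*(47 + 3*sqrt(249))^(1/3))/12) - x^2/3 + 8*x/21 - 8/21


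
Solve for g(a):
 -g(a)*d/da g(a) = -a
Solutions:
 g(a) = -sqrt(C1 + a^2)
 g(a) = sqrt(C1 + a^2)


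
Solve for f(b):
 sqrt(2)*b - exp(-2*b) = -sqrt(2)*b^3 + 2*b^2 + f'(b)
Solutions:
 f(b) = C1 + sqrt(2)*b^4/4 - 2*b^3/3 + sqrt(2)*b^2/2 + exp(-2*b)/2


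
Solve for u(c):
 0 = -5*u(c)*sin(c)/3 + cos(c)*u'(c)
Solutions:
 u(c) = C1/cos(c)^(5/3)


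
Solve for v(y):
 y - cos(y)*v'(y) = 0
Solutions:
 v(y) = C1 + Integral(y/cos(y), y)


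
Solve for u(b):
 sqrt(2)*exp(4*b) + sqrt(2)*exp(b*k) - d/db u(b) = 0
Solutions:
 u(b) = C1 + sqrt(2)*exp(4*b)/4 + sqrt(2)*exp(b*k)/k


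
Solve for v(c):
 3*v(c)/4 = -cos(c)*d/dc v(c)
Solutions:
 v(c) = C1*(sin(c) - 1)^(3/8)/(sin(c) + 1)^(3/8)


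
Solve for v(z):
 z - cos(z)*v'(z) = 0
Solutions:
 v(z) = C1 + Integral(z/cos(z), z)


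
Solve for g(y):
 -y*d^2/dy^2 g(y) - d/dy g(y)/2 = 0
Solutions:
 g(y) = C1 + C2*sqrt(y)


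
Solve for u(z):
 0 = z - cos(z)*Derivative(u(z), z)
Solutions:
 u(z) = C1 + Integral(z/cos(z), z)


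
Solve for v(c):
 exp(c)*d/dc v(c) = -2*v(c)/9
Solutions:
 v(c) = C1*exp(2*exp(-c)/9)


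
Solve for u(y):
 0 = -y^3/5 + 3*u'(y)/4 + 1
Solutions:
 u(y) = C1 + y^4/15 - 4*y/3


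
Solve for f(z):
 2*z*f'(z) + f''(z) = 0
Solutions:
 f(z) = C1 + C2*erf(z)


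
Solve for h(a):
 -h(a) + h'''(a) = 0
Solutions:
 h(a) = C3*exp(a) + (C1*sin(sqrt(3)*a/2) + C2*cos(sqrt(3)*a/2))*exp(-a/2)


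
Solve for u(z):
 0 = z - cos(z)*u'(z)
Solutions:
 u(z) = C1 + Integral(z/cos(z), z)


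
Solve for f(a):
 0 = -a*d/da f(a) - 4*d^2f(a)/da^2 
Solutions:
 f(a) = C1 + C2*erf(sqrt(2)*a/4)


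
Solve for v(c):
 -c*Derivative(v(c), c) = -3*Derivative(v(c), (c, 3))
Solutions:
 v(c) = C1 + Integral(C2*airyai(3^(2/3)*c/3) + C3*airybi(3^(2/3)*c/3), c)


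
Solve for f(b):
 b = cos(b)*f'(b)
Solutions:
 f(b) = C1 + Integral(b/cos(b), b)


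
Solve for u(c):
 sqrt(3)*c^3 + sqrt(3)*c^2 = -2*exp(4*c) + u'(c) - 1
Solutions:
 u(c) = C1 + sqrt(3)*c^4/4 + sqrt(3)*c^3/3 + c + exp(4*c)/2


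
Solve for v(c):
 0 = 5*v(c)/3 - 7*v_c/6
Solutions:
 v(c) = C1*exp(10*c/7)


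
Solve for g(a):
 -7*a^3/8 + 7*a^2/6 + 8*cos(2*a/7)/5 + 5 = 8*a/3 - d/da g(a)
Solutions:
 g(a) = C1 + 7*a^4/32 - 7*a^3/18 + 4*a^2/3 - 5*a - 28*sin(2*a/7)/5


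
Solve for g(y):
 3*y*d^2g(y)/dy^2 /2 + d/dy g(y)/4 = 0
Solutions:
 g(y) = C1 + C2*y^(5/6)


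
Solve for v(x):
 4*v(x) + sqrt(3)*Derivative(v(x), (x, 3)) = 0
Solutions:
 v(x) = C3*exp(-2^(2/3)*3^(5/6)*x/3) + (C1*sin(2^(2/3)*3^(1/3)*x/2) + C2*cos(2^(2/3)*3^(1/3)*x/2))*exp(2^(2/3)*3^(5/6)*x/6)


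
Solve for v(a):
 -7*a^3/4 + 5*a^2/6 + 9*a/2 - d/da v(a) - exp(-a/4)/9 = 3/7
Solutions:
 v(a) = C1 - 7*a^4/16 + 5*a^3/18 + 9*a^2/4 - 3*a/7 + 4*exp(-a/4)/9


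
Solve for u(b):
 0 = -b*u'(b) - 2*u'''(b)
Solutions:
 u(b) = C1 + Integral(C2*airyai(-2^(2/3)*b/2) + C3*airybi(-2^(2/3)*b/2), b)


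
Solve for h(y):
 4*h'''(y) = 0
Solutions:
 h(y) = C1 + C2*y + C3*y^2


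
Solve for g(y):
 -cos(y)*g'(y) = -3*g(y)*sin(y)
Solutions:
 g(y) = C1/cos(y)^3


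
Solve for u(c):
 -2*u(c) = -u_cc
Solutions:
 u(c) = C1*exp(-sqrt(2)*c) + C2*exp(sqrt(2)*c)


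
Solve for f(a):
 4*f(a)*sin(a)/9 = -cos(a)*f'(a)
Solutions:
 f(a) = C1*cos(a)^(4/9)


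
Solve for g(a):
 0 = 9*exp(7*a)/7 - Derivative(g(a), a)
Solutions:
 g(a) = C1 + 9*exp(7*a)/49


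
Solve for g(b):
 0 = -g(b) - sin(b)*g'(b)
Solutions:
 g(b) = C1*sqrt(cos(b) + 1)/sqrt(cos(b) - 1)


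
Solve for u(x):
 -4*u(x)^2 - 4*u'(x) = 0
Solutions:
 u(x) = 1/(C1 + x)


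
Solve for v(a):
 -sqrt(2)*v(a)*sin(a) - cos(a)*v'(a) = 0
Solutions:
 v(a) = C1*cos(a)^(sqrt(2))


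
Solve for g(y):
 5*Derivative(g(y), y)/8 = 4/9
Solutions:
 g(y) = C1 + 32*y/45


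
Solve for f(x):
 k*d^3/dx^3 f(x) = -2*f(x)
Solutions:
 f(x) = C1*exp(2^(1/3)*x*(-1/k)^(1/3)) + C2*exp(2^(1/3)*x*(-1/k)^(1/3)*(-1 + sqrt(3)*I)/2) + C3*exp(-2^(1/3)*x*(-1/k)^(1/3)*(1 + sqrt(3)*I)/2)


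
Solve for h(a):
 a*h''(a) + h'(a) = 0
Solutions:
 h(a) = C1 + C2*log(a)


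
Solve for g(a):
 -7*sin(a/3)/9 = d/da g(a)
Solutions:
 g(a) = C1 + 7*cos(a/3)/3


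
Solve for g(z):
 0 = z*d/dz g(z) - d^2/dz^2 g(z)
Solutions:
 g(z) = C1 + C2*erfi(sqrt(2)*z/2)


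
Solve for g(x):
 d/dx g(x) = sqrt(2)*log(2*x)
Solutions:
 g(x) = C1 + sqrt(2)*x*log(x) - sqrt(2)*x + sqrt(2)*x*log(2)


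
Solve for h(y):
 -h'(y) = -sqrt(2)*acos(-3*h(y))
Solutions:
 Integral(1/acos(-3*_y), (_y, h(y))) = C1 + sqrt(2)*y


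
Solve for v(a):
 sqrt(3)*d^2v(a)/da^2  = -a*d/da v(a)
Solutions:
 v(a) = C1 + C2*erf(sqrt(2)*3^(3/4)*a/6)


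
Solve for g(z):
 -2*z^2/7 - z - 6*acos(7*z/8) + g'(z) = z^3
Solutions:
 g(z) = C1 + z^4/4 + 2*z^3/21 + z^2/2 + 6*z*acos(7*z/8) - 6*sqrt(64 - 49*z^2)/7


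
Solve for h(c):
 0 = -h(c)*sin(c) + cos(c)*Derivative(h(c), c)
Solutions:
 h(c) = C1/cos(c)


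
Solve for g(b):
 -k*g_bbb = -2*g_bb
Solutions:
 g(b) = C1 + C2*b + C3*exp(2*b/k)


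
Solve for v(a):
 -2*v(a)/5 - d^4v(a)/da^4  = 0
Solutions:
 v(a) = (C1*sin(10^(3/4)*a/10) + C2*cos(10^(3/4)*a/10))*exp(-10^(3/4)*a/10) + (C3*sin(10^(3/4)*a/10) + C4*cos(10^(3/4)*a/10))*exp(10^(3/4)*a/10)


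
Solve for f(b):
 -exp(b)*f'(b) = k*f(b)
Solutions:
 f(b) = C1*exp(k*exp(-b))


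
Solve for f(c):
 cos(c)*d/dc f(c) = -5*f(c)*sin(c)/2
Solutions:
 f(c) = C1*cos(c)^(5/2)


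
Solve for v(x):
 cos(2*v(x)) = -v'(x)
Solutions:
 v(x) = -asin((C1 + exp(4*x))/(C1 - exp(4*x)))/2 + pi/2
 v(x) = asin((C1 + exp(4*x))/(C1 - exp(4*x)))/2


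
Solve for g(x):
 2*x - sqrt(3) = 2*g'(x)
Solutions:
 g(x) = C1 + x^2/2 - sqrt(3)*x/2


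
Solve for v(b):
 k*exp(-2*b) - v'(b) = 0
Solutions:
 v(b) = C1 - k*exp(-2*b)/2


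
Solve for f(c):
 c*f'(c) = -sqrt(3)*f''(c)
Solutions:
 f(c) = C1 + C2*erf(sqrt(2)*3^(3/4)*c/6)


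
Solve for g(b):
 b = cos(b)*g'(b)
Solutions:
 g(b) = C1 + Integral(b/cos(b), b)


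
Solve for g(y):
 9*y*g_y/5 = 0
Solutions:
 g(y) = C1


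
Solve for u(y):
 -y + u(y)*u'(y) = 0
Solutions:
 u(y) = -sqrt(C1 + y^2)
 u(y) = sqrt(C1 + y^2)


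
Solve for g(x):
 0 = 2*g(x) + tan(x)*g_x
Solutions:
 g(x) = C1/sin(x)^2


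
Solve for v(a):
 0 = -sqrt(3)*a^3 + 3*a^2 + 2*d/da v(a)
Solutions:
 v(a) = C1 + sqrt(3)*a^4/8 - a^3/2


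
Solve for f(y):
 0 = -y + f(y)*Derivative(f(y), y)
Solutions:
 f(y) = -sqrt(C1 + y^2)
 f(y) = sqrt(C1 + y^2)


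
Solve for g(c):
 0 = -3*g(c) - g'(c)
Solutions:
 g(c) = C1*exp(-3*c)


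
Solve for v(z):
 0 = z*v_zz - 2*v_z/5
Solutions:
 v(z) = C1 + C2*z^(7/5)


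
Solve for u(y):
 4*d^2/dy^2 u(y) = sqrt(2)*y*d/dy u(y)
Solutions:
 u(y) = C1 + C2*erfi(2^(3/4)*y/4)


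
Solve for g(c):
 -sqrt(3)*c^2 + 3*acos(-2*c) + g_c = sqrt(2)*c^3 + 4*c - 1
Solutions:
 g(c) = C1 + sqrt(2)*c^4/4 + sqrt(3)*c^3/3 + 2*c^2 - 3*c*acos(-2*c) - c - 3*sqrt(1 - 4*c^2)/2


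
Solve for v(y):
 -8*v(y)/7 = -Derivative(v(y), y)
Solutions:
 v(y) = C1*exp(8*y/7)


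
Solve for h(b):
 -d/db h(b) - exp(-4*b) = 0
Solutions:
 h(b) = C1 + exp(-4*b)/4


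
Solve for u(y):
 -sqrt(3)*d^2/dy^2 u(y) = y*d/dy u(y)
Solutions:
 u(y) = C1 + C2*erf(sqrt(2)*3^(3/4)*y/6)


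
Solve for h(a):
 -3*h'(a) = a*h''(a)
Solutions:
 h(a) = C1 + C2/a^2


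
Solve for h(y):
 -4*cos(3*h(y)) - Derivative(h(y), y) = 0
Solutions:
 h(y) = -asin((C1 + exp(24*y))/(C1 - exp(24*y)))/3 + pi/3
 h(y) = asin((C1 + exp(24*y))/(C1 - exp(24*y)))/3


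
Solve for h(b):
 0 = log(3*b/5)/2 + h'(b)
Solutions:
 h(b) = C1 - b*log(b)/2 - b*log(3)/2 + b/2 + b*log(5)/2


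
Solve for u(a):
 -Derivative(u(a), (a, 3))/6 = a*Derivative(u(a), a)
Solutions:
 u(a) = C1 + Integral(C2*airyai(-6^(1/3)*a) + C3*airybi(-6^(1/3)*a), a)


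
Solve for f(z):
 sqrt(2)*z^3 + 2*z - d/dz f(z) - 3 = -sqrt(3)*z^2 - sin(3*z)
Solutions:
 f(z) = C1 + sqrt(2)*z^4/4 + sqrt(3)*z^3/3 + z^2 - 3*z - cos(3*z)/3


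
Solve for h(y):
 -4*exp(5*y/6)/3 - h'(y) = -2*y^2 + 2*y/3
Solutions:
 h(y) = C1 + 2*y^3/3 - y^2/3 - 8*exp(5*y/6)/5


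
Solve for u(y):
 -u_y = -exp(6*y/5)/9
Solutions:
 u(y) = C1 + 5*exp(6*y/5)/54


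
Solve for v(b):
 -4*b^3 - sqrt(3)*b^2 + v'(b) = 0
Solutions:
 v(b) = C1 + b^4 + sqrt(3)*b^3/3


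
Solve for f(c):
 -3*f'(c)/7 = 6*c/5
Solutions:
 f(c) = C1 - 7*c^2/5


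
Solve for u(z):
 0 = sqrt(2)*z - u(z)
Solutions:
 u(z) = sqrt(2)*z


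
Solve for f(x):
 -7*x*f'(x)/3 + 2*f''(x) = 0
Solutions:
 f(x) = C1 + C2*erfi(sqrt(21)*x/6)


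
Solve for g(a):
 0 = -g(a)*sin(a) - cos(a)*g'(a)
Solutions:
 g(a) = C1*cos(a)


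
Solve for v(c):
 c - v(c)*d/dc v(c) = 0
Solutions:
 v(c) = -sqrt(C1 + c^2)
 v(c) = sqrt(C1 + c^2)


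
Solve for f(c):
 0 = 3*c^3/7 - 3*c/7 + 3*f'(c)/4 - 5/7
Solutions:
 f(c) = C1 - c^4/7 + 2*c^2/7 + 20*c/21


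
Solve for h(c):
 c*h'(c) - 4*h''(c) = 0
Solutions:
 h(c) = C1 + C2*erfi(sqrt(2)*c/4)


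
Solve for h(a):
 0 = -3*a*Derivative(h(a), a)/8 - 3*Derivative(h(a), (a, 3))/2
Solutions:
 h(a) = C1 + Integral(C2*airyai(-2^(1/3)*a/2) + C3*airybi(-2^(1/3)*a/2), a)


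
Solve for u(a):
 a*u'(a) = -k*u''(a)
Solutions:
 u(a) = C1 + C2*sqrt(k)*erf(sqrt(2)*a*sqrt(1/k)/2)


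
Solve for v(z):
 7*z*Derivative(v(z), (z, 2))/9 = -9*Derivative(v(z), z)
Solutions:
 v(z) = C1 + C2/z^(74/7)


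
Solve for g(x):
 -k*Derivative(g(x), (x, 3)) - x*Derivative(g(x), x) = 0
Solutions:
 g(x) = C1 + Integral(C2*airyai(x*(-1/k)^(1/3)) + C3*airybi(x*(-1/k)^(1/3)), x)


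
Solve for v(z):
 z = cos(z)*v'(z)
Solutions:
 v(z) = C1 + Integral(z/cos(z), z)


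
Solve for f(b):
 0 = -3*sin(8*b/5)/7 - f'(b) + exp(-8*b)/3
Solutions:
 f(b) = C1 + 15*cos(8*b/5)/56 - exp(-8*b)/24


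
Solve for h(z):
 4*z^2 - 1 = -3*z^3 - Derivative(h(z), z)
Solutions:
 h(z) = C1 - 3*z^4/4 - 4*z^3/3 + z


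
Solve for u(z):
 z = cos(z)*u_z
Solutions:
 u(z) = C1 + Integral(z/cos(z), z)


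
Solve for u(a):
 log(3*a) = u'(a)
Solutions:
 u(a) = C1 + a*log(a) - a + a*log(3)


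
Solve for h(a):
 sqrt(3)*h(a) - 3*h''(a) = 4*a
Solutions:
 h(a) = C1*exp(-3^(3/4)*a/3) + C2*exp(3^(3/4)*a/3) + 4*sqrt(3)*a/3


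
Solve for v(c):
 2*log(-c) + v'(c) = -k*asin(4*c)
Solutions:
 v(c) = C1 - 2*c*log(-c) + 2*c - k*(c*asin(4*c) + sqrt(1 - 16*c^2)/4)


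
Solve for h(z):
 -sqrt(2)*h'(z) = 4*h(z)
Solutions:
 h(z) = C1*exp(-2*sqrt(2)*z)


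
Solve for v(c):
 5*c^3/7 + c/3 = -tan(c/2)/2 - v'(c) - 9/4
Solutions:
 v(c) = C1 - 5*c^4/28 - c^2/6 - 9*c/4 + log(cos(c/2))


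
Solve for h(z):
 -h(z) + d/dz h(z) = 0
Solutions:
 h(z) = C1*exp(z)


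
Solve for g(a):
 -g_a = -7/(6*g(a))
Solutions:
 g(a) = -sqrt(C1 + 21*a)/3
 g(a) = sqrt(C1 + 21*a)/3


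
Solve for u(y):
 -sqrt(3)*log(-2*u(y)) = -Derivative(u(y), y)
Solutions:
 -sqrt(3)*Integral(1/(log(-_y) + log(2)), (_y, u(y)))/3 = C1 - y


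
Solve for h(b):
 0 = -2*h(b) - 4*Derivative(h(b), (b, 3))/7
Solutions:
 h(b) = C3*exp(-2^(2/3)*7^(1/3)*b/2) + (C1*sin(2^(2/3)*sqrt(3)*7^(1/3)*b/4) + C2*cos(2^(2/3)*sqrt(3)*7^(1/3)*b/4))*exp(2^(2/3)*7^(1/3)*b/4)


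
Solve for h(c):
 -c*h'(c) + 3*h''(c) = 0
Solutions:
 h(c) = C1 + C2*erfi(sqrt(6)*c/6)


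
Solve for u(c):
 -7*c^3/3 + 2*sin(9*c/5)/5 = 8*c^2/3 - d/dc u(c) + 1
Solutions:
 u(c) = C1 + 7*c^4/12 + 8*c^3/9 + c + 2*cos(9*c/5)/9


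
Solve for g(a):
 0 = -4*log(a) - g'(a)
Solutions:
 g(a) = C1 - 4*a*log(a) + 4*a


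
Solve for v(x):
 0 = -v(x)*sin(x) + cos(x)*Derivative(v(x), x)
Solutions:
 v(x) = C1/cos(x)


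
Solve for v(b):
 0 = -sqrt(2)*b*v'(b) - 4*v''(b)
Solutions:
 v(b) = C1 + C2*erf(2^(3/4)*b/4)


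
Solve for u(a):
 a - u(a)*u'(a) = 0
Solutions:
 u(a) = -sqrt(C1 + a^2)
 u(a) = sqrt(C1 + a^2)


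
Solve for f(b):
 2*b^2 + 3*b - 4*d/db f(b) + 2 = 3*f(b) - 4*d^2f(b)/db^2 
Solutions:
 f(b) = C1*exp(-b/2) + C2*exp(3*b/2) + 2*b^2/3 - 7*b/9 + 94/27


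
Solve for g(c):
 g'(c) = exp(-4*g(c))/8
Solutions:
 g(c) = log(-I*(C1 + c/2)^(1/4))
 g(c) = log(I*(C1 + c/2)^(1/4))
 g(c) = log(-(C1 + c/2)^(1/4))
 g(c) = log(C1 + c/2)/4


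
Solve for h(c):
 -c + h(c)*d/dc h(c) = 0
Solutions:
 h(c) = -sqrt(C1 + c^2)
 h(c) = sqrt(C1 + c^2)


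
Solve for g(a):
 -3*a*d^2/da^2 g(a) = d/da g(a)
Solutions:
 g(a) = C1 + C2*a^(2/3)


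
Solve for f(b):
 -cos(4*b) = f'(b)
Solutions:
 f(b) = C1 - sin(4*b)/4


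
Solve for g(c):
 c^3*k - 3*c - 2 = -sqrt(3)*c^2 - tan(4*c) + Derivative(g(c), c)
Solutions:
 g(c) = C1 + c^4*k/4 + sqrt(3)*c^3/3 - 3*c^2/2 - 2*c - log(cos(4*c))/4


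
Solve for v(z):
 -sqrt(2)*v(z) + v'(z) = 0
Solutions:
 v(z) = C1*exp(sqrt(2)*z)


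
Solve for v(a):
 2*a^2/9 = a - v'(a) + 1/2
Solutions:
 v(a) = C1 - 2*a^3/27 + a^2/2 + a/2


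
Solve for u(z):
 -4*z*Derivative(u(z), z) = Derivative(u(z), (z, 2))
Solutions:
 u(z) = C1 + C2*erf(sqrt(2)*z)


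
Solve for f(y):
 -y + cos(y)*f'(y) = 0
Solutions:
 f(y) = C1 + Integral(y/cos(y), y)


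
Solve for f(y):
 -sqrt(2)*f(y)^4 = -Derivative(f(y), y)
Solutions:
 f(y) = (-1/(C1 + 3*sqrt(2)*y))^(1/3)
 f(y) = (-1/(C1 + sqrt(2)*y))^(1/3)*(-3^(2/3) - 3*3^(1/6)*I)/6
 f(y) = (-1/(C1 + sqrt(2)*y))^(1/3)*(-3^(2/3) + 3*3^(1/6)*I)/6


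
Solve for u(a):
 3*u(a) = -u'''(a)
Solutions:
 u(a) = C3*exp(-3^(1/3)*a) + (C1*sin(3^(5/6)*a/2) + C2*cos(3^(5/6)*a/2))*exp(3^(1/3)*a/2)


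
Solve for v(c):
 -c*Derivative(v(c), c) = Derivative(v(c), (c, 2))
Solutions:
 v(c) = C1 + C2*erf(sqrt(2)*c/2)


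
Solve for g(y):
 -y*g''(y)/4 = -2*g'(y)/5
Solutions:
 g(y) = C1 + C2*y^(13/5)


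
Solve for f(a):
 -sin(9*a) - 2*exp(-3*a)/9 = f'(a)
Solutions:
 f(a) = C1 + cos(9*a)/9 + 2*exp(-3*a)/27


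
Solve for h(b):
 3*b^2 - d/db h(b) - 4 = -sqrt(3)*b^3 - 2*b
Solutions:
 h(b) = C1 + sqrt(3)*b^4/4 + b^3 + b^2 - 4*b


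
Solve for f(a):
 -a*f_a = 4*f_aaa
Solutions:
 f(a) = C1 + Integral(C2*airyai(-2^(1/3)*a/2) + C3*airybi(-2^(1/3)*a/2), a)


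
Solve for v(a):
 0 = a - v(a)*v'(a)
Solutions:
 v(a) = -sqrt(C1 + a^2)
 v(a) = sqrt(C1 + a^2)


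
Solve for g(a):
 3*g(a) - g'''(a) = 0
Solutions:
 g(a) = C3*exp(3^(1/3)*a) + (C1*sin(3^(5/6)*a/2) + C2*cos(3^(5/6)*a/2))*exp(-3^(1/3)*a/2)


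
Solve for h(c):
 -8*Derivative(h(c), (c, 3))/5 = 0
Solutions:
 h(c) = C1 + C2*c + C3*c^2


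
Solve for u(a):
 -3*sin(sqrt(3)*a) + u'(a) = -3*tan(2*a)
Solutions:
 u(a) = C1 + 3*log(cos(2*a))/2 - sqrt(3)*cos(sqrt(3)*a)


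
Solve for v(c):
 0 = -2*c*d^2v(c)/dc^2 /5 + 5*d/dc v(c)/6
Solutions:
 v(c) = C1 + C2*c^(37/12)


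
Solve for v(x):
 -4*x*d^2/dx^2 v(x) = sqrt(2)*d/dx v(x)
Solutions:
 v(x) = C1 + C2*x^(1 - sqrt(2)/4)


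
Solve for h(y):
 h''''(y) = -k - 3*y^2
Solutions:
 h(y) = C1 + C2*y + C3*y^2 + C4*y^3 - k*y^4/24 - y^6/120


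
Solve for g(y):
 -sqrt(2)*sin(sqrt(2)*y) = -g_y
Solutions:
 g(y) = C1 - cos(sqrt(2)*y)


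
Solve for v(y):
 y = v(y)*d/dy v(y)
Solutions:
 v(y) = -sqrt(C1 + y^2)
 v(y) = sqrt(C1 + y^2)


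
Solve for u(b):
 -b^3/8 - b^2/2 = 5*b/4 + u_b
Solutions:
 u(b) = C1 - b^4/32 - b^3/6 - 5*b^2/8


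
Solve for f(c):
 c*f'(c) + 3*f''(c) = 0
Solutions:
 f(c) = C1 + C2*erf(sqrt(6)*c/6)


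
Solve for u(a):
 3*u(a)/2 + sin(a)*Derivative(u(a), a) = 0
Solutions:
 u(a) = C1*(cos(a) + 1)^(3/4)/(cos(a) - 1)^(3/4)


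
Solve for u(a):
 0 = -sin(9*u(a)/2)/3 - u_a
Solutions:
 u(a) = -2*acos((-C1 - exp(3*a))/(C1 - exp(3*a)))/9 + 4*pi/9
 u(a) = 2*acos((-C1 - exp(3*a))/(C1 - exp(3*a)))/9


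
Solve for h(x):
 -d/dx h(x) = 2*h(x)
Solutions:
 h(x) = C1*exp(-2*x)


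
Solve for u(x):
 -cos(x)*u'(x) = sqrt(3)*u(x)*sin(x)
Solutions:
 u(x) = C1*cos(x)^(sqrt(3))


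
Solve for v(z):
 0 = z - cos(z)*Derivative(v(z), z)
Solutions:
 v(z) = C1 + Integral(z/cos(z), z)


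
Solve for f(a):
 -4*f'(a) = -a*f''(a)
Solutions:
 f(a) = C1 + C2*a^5


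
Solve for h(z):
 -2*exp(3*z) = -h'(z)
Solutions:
 h(z) = C1 + 2*exp(3*z)/3


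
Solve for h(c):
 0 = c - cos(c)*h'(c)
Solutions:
 h(c) = C1 + Integral(c/cos(c), c)


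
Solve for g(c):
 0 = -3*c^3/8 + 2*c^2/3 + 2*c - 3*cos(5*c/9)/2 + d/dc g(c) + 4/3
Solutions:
 g(c) = C1 + 3*c^4/32 - 2*c^3/9 - c^2 - 4*c/3 + 27*sin(5*c/9)/10


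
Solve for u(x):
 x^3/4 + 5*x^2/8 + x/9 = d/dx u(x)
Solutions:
 u(x) = C1 + x^4/16 + 5*x^3/24 + x^2/18


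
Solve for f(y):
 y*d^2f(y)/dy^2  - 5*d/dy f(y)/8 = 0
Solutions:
 f(y) = C1 + C2*y^(13/8)


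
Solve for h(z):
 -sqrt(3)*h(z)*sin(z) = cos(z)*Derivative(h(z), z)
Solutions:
 h(z) = C1*cos(z)^(sqrt(3))


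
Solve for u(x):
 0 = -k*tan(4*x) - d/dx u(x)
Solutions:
 u(x) = C1 + k*log(cos(4*x))/4


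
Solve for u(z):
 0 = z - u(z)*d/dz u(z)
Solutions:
 u(z) = -sqrt(C1 + z^2)
 u(z) = sqrt(C1 + z^2)


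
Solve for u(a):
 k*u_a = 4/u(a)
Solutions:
 u(a) = -sqrt(C1 + 8*a/k)
 u(a) = sqrt(C1 + 8*a/k)


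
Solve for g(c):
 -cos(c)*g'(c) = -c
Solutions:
 g(c) = C1 + Integral(c/cos(c), c)


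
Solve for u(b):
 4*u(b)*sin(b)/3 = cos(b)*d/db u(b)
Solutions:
 u(b) = C1/cos(b)^(4/3)


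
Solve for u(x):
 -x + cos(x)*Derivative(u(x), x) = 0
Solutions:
 u(x) = C1 + Integral(x/cos(x), x)


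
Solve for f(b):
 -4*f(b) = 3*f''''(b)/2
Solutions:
 f(b) = (C1*sin(2^(1/4)*3^(3/4)*b/3) + C2*cos(2^(1/4)*3^(3/4)*b/3))*exp(-2^(1/4)*3^(3/4)*b/3) + (C3*sin(2^(1/4)*3^(3/4)*b/3) + C4*cos(2^(1/4)*3^(3/4)*b/3))*exp(2^(1/4)*3^(3/4)*b/3)


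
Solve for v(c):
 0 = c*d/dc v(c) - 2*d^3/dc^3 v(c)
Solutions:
 v(c) = C1 + Integral(C2*airyai(2^(2/3)*c/2) + C3*airybi(2^(2/3)*c/2), c)


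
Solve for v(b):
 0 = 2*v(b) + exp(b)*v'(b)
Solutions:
 v(b) = C1*exp(2*exp(-b))


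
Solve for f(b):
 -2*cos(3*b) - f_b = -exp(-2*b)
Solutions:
 f(b) = C1 - 2*sin(3*b)/3 - exp(-2*b)/2


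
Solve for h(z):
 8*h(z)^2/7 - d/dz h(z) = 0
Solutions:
 h(z) = -7/(C1 + 8*z)


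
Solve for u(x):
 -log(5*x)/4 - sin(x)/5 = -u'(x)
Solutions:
 u(x) = C1 + x*log(x)/4 - x/4 + x*log(5)/4 - cos(x)/5


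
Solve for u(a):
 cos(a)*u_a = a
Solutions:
 u(a) = C1 + Integral(a/cos(a), a)


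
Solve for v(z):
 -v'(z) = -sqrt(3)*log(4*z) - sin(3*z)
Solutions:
 v(z) = C1 + sqrt(3)*z*(log(z) - 1) + 2*sqrt(3)*z*log(2) - cos(3*z)/3


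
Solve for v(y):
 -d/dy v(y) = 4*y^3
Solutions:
 v(y) = C1 - y^4


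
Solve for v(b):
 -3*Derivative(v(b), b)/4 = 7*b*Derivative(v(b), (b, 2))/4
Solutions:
 v(b) = C1 + C2*b^(4/7)


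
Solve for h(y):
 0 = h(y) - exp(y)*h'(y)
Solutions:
 h(y) = C1*exp(-exp(-y))


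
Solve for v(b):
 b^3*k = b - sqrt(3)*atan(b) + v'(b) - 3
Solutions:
 v(b) = C1 + b^4*k/4 - b^2/2 + 3*b + sqrt(3)*(b*atan(b) - log(b^2 + 1)/2)


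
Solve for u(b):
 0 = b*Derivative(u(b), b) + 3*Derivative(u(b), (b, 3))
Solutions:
 u(b) = C1 + Integral(C2*airyai(-3^(2/3)*b/3) + C3*airybi(-3^(2/3)*b/3), b)


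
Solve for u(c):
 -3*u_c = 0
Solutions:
 u(c) = C1


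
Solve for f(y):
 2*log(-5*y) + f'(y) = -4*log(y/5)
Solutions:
 f(y) = C1 - 6*y*log(y) + 2*y*(log(5) + 3 - I*pi)


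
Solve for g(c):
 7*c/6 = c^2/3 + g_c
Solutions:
 g(c) = C1 - c^3/9 + 7*c^2/12


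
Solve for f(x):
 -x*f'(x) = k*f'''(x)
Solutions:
 f(x) = C1 + Integral(C2*airyai(x*(-1/k)^(1/3)) + C3*airybi(x*(-1/k)^(1/3)), x)


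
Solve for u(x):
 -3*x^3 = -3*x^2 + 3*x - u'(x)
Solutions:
 u(x) = C1 + 3*x^4/4 - x^3 + 3*x^2/2


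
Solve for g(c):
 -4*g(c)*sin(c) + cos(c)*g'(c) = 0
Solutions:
 g(c) = C1/cos(c)^4


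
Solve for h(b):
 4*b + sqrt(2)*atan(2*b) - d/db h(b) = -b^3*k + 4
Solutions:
 h(b) = C1 + b^4*k/4 + 2*b^2 - 4*b + sqrt(2)*(b*atan(2*b) - log(4*b^2 + 1)/4)


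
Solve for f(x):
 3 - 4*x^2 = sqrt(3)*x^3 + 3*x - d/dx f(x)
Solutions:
 f(x) = C1 + sqrt(3)*x^4/4 + 4*x^3/3 + 3*x^2/2 - 3*x
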